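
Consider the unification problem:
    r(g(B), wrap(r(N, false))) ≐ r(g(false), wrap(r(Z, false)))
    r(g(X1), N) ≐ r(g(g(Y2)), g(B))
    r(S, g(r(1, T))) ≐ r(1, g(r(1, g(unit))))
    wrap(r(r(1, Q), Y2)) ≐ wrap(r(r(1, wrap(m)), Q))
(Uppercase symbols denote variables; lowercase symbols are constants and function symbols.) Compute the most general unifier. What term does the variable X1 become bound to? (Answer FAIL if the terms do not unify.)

g(wrap(m))

Decompose r/2: g(B) ≐ g(false),  wrap(r(N, false)) ≐ wrap(r(Z, false)).
Decompose g/1: B ≐ false.
Bind B := false; substituting into the one remaining equation that mentions B gives: r(g(X1), N) ≐ r(g(g(Y2)), g(false)).
Decompose wrap/1: r(N, false) ≐ r(Z, false).
Decompose r/2: N ≐ Z,  false ≐ false.
Bind N := Z; substituting into the one remaining equation that mentions N gives: r(g(X1), Z) ≐ r(g(g(Y2)), g(false)).
Delete trivial equation false ≐ false.
Decompose r/2: g(X1) ≐ g(g(Y2)),  Z ≐ g(false).
Decompose g/1: X1 ≐ g(Y2).
Bind X1 := g(Y2); no other remaining equation mentions X1.
Bind Z := g(false); no other remaining equation mentions Z. Substituting into the earlier binding gives N := g(false).
Decompose r/2: S ≐ 1,  g(r(1, T)) ≐ g(r(1, g(unit))).
Bind S := 1; no other remaining equation mentions S.
Decompose g/1: r(1, T) ≐ r(1, g(unit)).
Decompose r/2: 1 ≐ 1,  T ≐ g(unit).
Delete trivial equation 1 ≐ 1.
Bind T := g(unit); no other remaining equation mentions T.
Decompose wrap/1: r(r(1, Q), Y2) ≐ r(r(1, wrap(m)), Q).
Decompose r/2: r(1, Q) ≐ r(1, wrap(m)),  Y2 ≐ Q.
Decompose r/2: 1 ≐ 1,  Q ≐ wrap(m).
Delete trivial equation 1 ≐ 1.
Bind Q := wrap(m); substituting into the remaining equation gives: Y2 ≐ wrap(m).
Bind Y2 := wrap(m). Substituting into the earlier binding gives X1 := g(wrap(m)).
MGU = { B -> false, N -> g(false), X1 -> g(wrap(m)), Z -> g(false), S -> 1, T -> g(unit), Q -> wrap(m), Y2 -> wrap(m) }, so X1 -> g(wrap(m)).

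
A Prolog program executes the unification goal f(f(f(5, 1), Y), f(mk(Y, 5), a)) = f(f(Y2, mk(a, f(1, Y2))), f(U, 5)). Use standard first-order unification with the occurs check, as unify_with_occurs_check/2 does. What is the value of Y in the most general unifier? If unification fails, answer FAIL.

Decompose f/2: f(f(5, 1), Y) = f(Y2, mk(a, f(1, Y2))),  f(mk(Y, 5), a) = f(U, 5).
Decompose f/2: f(5, 1) = Y2,  Y = mk(a, f(1, Y2)).
Bind Y2 := f(5, 1); substituting into the one remaining equation that mentions Y2 gives: Y = mk(a, f(1, f(5, 1))).
Bind Y := mk(a, f(1, f(5, 1))); substituting into the remaining equation gives: f(mk(mk(a, f(1, f(5, 1))), 5), a) = f(U, 5).
Decompose f/2: mk(mk(a, f(1, f(5, 1))), 5) = U,  a = 5.
Bind U := mk(mk(a, f(1, f(5, 1))), 5); no other remaining equation mentions U.
Clash: constants a and 5 differ; no unifier exists.

FAIL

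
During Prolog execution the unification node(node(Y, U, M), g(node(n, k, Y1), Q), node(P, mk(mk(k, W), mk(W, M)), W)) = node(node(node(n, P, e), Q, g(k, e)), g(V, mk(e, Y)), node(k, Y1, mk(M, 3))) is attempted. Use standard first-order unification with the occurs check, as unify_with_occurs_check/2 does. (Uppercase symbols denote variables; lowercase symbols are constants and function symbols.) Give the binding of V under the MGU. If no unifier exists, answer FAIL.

Decompose node/3: node(Y, U, M) = node(node(n, P, e), Q, g(k, e)),  g(node(n, k, Y1), Q) = g(V, mk(e, Y)),  node(P, mk(mk(k, W), mk(W, M)), W) = node(k, Y1, mk(M, 3)).
Decompose node/3: Y = node(n, P, e),  U = Q,  M = g(k, e).
Bind Y := node(n, P, e); substituting into the one remaining equation that mentions Y gives: g(node(n, k, Y1), Q) = g(V, mk(e, node(n, P, e))).
Bind U := Q; no other remaining equation mentions U.
Bind M := g(k, e); substituting into the one remaining equation that mentions M gives: node(P, mk(mk(k, W), mk(W, g(k, e))), W) = node(k, Y1, mk(g(k, e), 3)).
Decompose g/2: node(n, k, Y1) = V,  Q = mk(e, node(n, P, e)).
Bind V := node(n, k, Y1); no other remaining equation mentions V.
Bind Q := mk(e, node(n, P, e)); no other remaining equation mentions Q. Substituting into the earlier binding gives U := mk(e, node(n, P, e)).
Decompose node/3: P = k,  mk(mk(k, W), mk(W, g(k, e))) = Y1,  W = mk(g(k, e), 3).
Bind P := k; no other remaining equation mentions P. Substituting into the earlier bindings gives Y := node(n, k, e), U := mk(e, node(n, k, e)), Q := mk(e, node(n, k, e)).
Bind Y1 := mk(mk(k, W), mk(W, g(k, e))); no other remaining equation mentions Y1. Substituting into the earlier binding gives V := node(n, k, mk(mk(k, W), mk(W, g(k, e)))).
Bind W := mk(g(k, e), 3). Substituting into the earlier bindings gives V := node(n, k, mk(mk(k, mk(g(k, e), 3)), mk(mk(g(k, e), 3), g(k, e)))), Y1 := mk(mk(k, mk(g(k, e), 3)), mk(mk(g(k, e), 3), g(k, e))).
MGU = { Y = node(n, k, e), U = mk(e, node(n, k, e)), M = g(k, e), V = node(n, k, mk(mk(k, mk(g(k, e), 3)), mk(mk(g(k, e), 3), g(k, e)))), Q = mk(e, node(n, k, e)), P = k, Y1 = mk(mk(k, mk(g(k, e), 3)), mk(mk(g(k, e), 3), g(k, e))), W = mk(g(k, e), 3) }, so V = node(n, k, mk(mk(k, mk(g(k, e), 3)), mk(mk(g(k, e), 3), g(k, e)))).

node(n, k, mk(mk(k, mk(g(k, e), 3)), mk(mk(g(k, e), 3), g(k, e))))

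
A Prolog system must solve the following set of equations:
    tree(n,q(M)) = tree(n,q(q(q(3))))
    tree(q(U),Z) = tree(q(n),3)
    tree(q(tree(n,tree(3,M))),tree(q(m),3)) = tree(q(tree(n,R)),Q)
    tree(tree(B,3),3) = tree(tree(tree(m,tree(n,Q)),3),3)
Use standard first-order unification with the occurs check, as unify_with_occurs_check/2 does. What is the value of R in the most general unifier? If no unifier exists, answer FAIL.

Decompose tree/2: n = n,  q(M) = q(q(q(3))).
Delete trivial equation n = n.
Decompose q/1: M = q(q(3)).
Bind M := q(q(3)); substituting into the one remaining equation that mentions M gives: tree(q(tree(n,tree(3,q(q(3))))),tree(q(m),3)) = tree(q(tree(n,R)),Q).
Decompose tree/2: q(U) = q(n),  Z = 3.
Decompose q/1: U = n.
Bind U := n; no other remaining equation mentions U.
Bind Z := 3; no other remaining equation mentions Z.
Decompose tree/2: q(tree(n,tree(3,q(q(3))))) = q(tree(n,R)),  tree(q(m),3) = Q.
Decompose q/1: tree(n,tree(3,q(q(3)))) = tree(n,R).
Decompose tree/2: n = n,  tree(3,q(q(3))) = R.
Delete trivial equation n = n.
Bind R := tree(3,q(q(3))); no other remaining equation mentions R.
Bind Q := tree(q(m),3); substituting into the remaining equation gives: tree(tree(B,3),3) = tree(tree(tree(m,tree(n,tree(q(m),3))),3),3).
Decompose tree/2: tree(B,3) = tree(tree(m,tree(n,tree(q(m),3))),3),  3 = 3.
Decompose tree/2: B = tree(m,tree(n,tree(q(m),3))),  3 = 3.
Bind B := tree(m,tree(n,tree(q(m),3))); no other remaining equation mentions B.
Delete trivial equation 3 = 3.
Delete trivial equation 3 = 3.
MGU = { M -> q(q(3)), U -> n, Z -> 3, R -> tree(3,q(q(3))), Q -> tree(q(m),3), B -> tree(m,tree(n,tree(q(m),3))) }, so R -> tree(3,q(q(3))).

tree(3,q(q(3)))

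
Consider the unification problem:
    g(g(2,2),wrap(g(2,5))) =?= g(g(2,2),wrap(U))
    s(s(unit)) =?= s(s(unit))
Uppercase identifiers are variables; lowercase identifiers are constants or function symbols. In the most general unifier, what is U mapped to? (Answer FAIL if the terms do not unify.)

g(2,5)

Decompose g/2: g(2,2) =?= g(2,2),  wrap(g(2,5)) =?= wrap(U).
Delete trivial equation g(2,2) =?= g(2,2).
Decompose wrap/1: g(2,5) =?= U.
Bind U := g(2,5); no other remaining equation mentions U.
Delete trivial equation s(s(unit)) =?= s(s(unit)).
MGU = { U := g(2,5) }, so U := g(2,5).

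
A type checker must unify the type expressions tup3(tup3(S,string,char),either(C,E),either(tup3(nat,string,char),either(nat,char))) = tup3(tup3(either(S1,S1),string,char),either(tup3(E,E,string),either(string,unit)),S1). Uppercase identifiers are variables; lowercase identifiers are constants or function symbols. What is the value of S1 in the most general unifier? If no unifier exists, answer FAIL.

Decompose tup3/3: tup3(S,string,char) = tup3(either(S1,S1),string,char),  either(C,E) = either(tup3(E,E,string),either(string,unit)),  either(tup3(nat,string,char),either(nat,char)) = S1.
Decompose tup3/3: S = either(S1,S1),  string = string,  char = char.
Bind S := either(S1,S1); no other remaining equation mentions S.
Delete trivial equation string = string.
Delete trivial equation char = char.
Decompose either/2: C = tup3(E,E,string),  E = either(string,unit).
Bind C := tup3(E,E,string); no other remaining equation mentions C.
Bind E := either(string,unit); no other remaining equation mentions E. Substituting into the earlier binding gives C := tup3(either(string,unit),either(string,unit),string).
Bind S1 := either(tup3(nat,string,char),either(nat,char)). Substituting into the earlier binding gives S := either(either(tup3(nat,string,char),either(nat,char)),either(tup3(nat,string,char),either(nat,char))).
MGU = { S ↦ either(either(tup3(nat,string,char),either(nat,char)),either(tup3(nat,string,char),either(nat,char))), C ↦ tup3(either(string,unit),either(string,unit),string), E ↦ either(string,unit), S1 ↦ either(tup3(nat,string,char),either(nat,char)) }, so S1 ↦ either(tup3(nat,string,char),either(nat,char)).

either(tup3(nat,string,char),either(nat,char))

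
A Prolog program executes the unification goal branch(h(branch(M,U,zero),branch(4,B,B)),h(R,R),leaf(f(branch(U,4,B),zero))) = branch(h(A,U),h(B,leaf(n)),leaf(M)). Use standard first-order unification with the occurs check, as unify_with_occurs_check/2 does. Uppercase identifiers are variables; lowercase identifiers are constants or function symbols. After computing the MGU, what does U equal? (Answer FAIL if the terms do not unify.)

branch(4,leaf(n),leaf(n))

Decompose branch/3: h(branch(M,U,zero),branch(4,B,B)) = h(A,U),  h(R,R) = h(B,leaf(n)),  leaf(f(branch(U,4,B),zero)) = leaf(M).
Decompose h/2: branch(M,U,zero) = A,  branch(4,B,B) = U.
Bind A := branch(M,U,zero); no other remaining equation mentions A.
Bind U := branch(4,B,B); substituting into the one remaining equation that mentions U gives: leaf(f(branch(branch(4,B,B),4,B),zero)) = leaf(M). Substituting into the earlier binding gives A := branch(M,branch(4,B,B),zero).
Decompose h/2: R = B,  R = leaf(n).
Bind R := B; substituting into the one remaining equation that mentions R gives: B = leaf(n).
Bind B := leaf(n); substituting into the remaining equation gives: leaf(f(branch(branch(4,leaf(n),leaf(n)),4,leaf(n)),zero)) = leaf(M). Substituting into the earlier bindings gives A := branch(M,branch(4,leaf(n),leaf(n)),zero), U := branch(4,leaf(n),leaf(n)), R := leaf(n).
Decompose leaf/1: f(branch(branch(4,leaf(n),leaf(n)),4,leaf(n)),zero) = M.
Bind M := f(branch(branch(4,leaf(n),leaf(n)),4,leaf(n)),zero). Substituting into the earlier binding gives A := branch(f(branch(branch(4,leaf(n),leaf(n)),4,leaf(n)),zero),branch(4,leaf(n),leaf(n)),zero).
MGU = { A ↦ branch(f(branch(branch(4,leaf(n),leaf(n)),4,leaf(n)),zero),branch(4,leaf(n),leaf(n)),zero), U ↦ branch(4,leaf(n),leaf(n)), R ↦ leaf(n), B ↦ leaf(n), M ↦ f(branch(branch(4,leaf(n),leaf(n)),4,leaf(n)),zero) }, so U ↦ branch(4,leaf(n),leaf(n)).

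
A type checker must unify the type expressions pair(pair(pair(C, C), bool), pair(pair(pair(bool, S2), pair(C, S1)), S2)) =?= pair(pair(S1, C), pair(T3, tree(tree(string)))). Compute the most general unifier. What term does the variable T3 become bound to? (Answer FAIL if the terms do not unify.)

pair(pair(bool, tree(tree(string))), pair(bool, pair(bool, bool)))

Decompose pair/2: pair(pair(C, C), bool) =?= pair(S1, C),  pair(pair(pair(bool, S2), pair(C, S1)), S2) =?= pair(T3, tree(tree(string))).
Decompose pair/2: pair(C, C) =?= S1,  bool =?= C.
Bind S1 := pair(C, C); substituting into the one remaining equation that mentions S1 gives: pair(pair(pair(bool, S2), pair(C, pair(C, C))), S2) =?= pair(T3, tree(tree(string))).
Bind C := bool; substituting into the remaining equation gives: pair(pair(pair(bool, S2), pair(bool, pair(bool, bool))), S2) =?= pair(T3, tree(tree(string))). Substituting into the earlier binding gives S1 := pair(bool, bool).
Decompose pair/2: pair(pair(bool, S2), pair(bool, pair(bool, bool))) =?= T3,  S2 =?= tree(tree(string)).
Bind T3 := pair(pair(bool, S2), pair(bool, pair(bool, bool))); no other remaining equation mentions T3.
Bind S2 := tree(tree(string)). Substituting into the earlier binding gives T3 := pair(pair(bool, tree(tree(string))), pair(bool, pair(bool, bool))).
MGU = { S1 -> pair(bool, bool), C -> bool, T3 -> pair(pair(bool, tree(tree(string))), pair(bool, pair(bool, bool))), S2 -> tree(tree(string)) }, so T3 -> pair(pair(bool, tree(tree(string))), pair(bool, pair(bool, bool))).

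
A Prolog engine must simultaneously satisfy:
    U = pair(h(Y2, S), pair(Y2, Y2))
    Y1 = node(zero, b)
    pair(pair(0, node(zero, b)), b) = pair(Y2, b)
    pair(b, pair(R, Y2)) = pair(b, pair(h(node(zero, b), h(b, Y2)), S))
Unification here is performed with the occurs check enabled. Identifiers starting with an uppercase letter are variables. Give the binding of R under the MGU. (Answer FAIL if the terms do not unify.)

Bind U := pair(h(Y2, S), pair(Y2, Y2)); no other remaining equation mentions U.
Bind Y1 := node(zero, b); no other remaining equation mentions Y1.
Decompose pair/2: pair(0, node(zero, b)) = Y2,  b = b.
Bind Y2 := pair(0, node(zero, b)); substituting into the one remaining equation that mentions Y2 gives: pair(b, pair(R, pair(0, node(zero, b)))) = pair(b, pair(h(node(zero, b), h(b, pair(0, node(zero, b)))), S)). Substituting into the earlier binding gives U := pair(h(pair(0, node(zero, b)), S), pair(pair(0, node(zero, b)), pair(0, node(zero, b)))).
Delete trivial equation b = b.
Decompose pair/2: b = b,  pair(R, pair(0, node(zero, b))) = pair(h(node(zero, b), h(b, pair(0, node(zero, b)))), S).
Delete trivial equation b = b.
Decompose pair/2: R = h(node(zero, b), h(b, pair(0, node(zero, b)))),  pair(0, node(zero, b)) = S.
Bind R := h(node(zero, b), h(b, pair(0, node(zero, b)))); no other remaining equation mentions R.
Bind S := pair(0, node(zero, b)). Substituting into the earlier binding gives U := pair(h(pair(0, node(zero, b)), pair(0, node(zero, b))), pair(pair(0, node(zero, b)), pair(0, node(zero, b)))).
MGU = { U = pair(h(pair(0, node(zero, b)), pair(0, node(zero, b))), pair(pair(0, node(zero, b)), pair(0, node(zero, b)))), Y1 = node(zero, b), Y2 = pair(0, node(zero, b)), R = h(node(zero, b), h(b, pair(0, node(zero, b)))), S = pair(0, node(zero, b)) }, so R = h(node(zero, b), h(b, pair(0, node(zero, b)))).

h(node(zero, b), h(b, pair(0, node(zero, b))))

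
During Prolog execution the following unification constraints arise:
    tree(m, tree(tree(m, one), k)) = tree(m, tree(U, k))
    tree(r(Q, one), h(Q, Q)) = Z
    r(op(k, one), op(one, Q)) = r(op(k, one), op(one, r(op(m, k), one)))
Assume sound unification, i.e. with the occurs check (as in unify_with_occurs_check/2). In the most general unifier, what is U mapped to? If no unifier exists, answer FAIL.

Decompose tree/2: m = m,  tree(tree(m, one), k) = tree(U, k).
Delete trivial equation m = m.
Decompose tree/2: tree(m, one) = U,  k = k.
Bind U := tree(m, one); no other remaining equation mentions U.
Delete trivial equation k = k.
Bind Z := tree(r(Q, one), h(Q, Q)); no other remaining equation mentions Z.
Decompose r/2: op(k, one) = op(k, one),  op(one, Q) = op(one, r(op(m, k), one)).
Delete trivial equation op(k, one) = op(k, one).
Decompose op/2: one = one,  Q = r(op(m, k), one).
Delete trivial equation one = one.
Bind Q := r(op(m, k), one). Substituting into the earlier binding gives Z := tree(r(r(op(m, k), one), one), h(r(op(m, k), one), r(op(m, k), one))).
MGU = { U ↦ tree(m, one), Z ↦ tree(r(r(op(m, k), one), one), h(r(op(m, k), one), r(op(m, k), one))), Q ↦ r(op(m, k), one) }, so U ↦ tree(m, one).

tree(m, one)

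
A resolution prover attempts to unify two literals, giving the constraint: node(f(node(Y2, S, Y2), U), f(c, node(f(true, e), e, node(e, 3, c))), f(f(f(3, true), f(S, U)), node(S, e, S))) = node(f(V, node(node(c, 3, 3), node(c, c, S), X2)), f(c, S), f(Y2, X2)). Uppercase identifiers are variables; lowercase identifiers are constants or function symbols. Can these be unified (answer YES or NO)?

YES

Decompose node/3: f(node(Y2, S, Y2), U) = f(V, node(node(c, 3, 3), node(c, c, S), X2)),  f(c, node(f(true, e), e, node(e, 3, c))) = f(c, S),  f(f(f(3, true), f(S, U)), node(S, e, S)) = f(Y2, X2).
Decompose f/2: node(Y2, S, Y2) = V,  U = node(node(c, 3, 3), node(c, c, S), X2).
Bind V := node(Y2, S, Y2); no other remaining equation mentions V.
Bind U := node(node(c, 3, 3), node(c, c, S), X2); substituting into the one remaining equation that mentions U gives: f(f(f(3, true), f(S, node(node(c, 3, 3), node(c, c, S), X2))), node(S, e, S)) = f(Y2, X2).
Decompose f/2: c = c,  node(f(true, e), e, node(e, 3, c)) = S.
Delete trivial equation c = c.
Bind S := node(f(true, e), e, node(e, 3, c)); substituting into the remaining equation gives: f(f(f(3, true), f(node(f(true, e), e, node(e, 3, c)), node(node(c, 3, 3), node(c, c, node(f(true, e), e, node(e, 3, c))), X2))), node(node(f(true, e), e, node(e, 3, c)), e, node(f(true, e), e, node(e, 3, c)))) = f(Y2, X2). Substituting into the earlier bindings gives V := node(Y2, node(f(true, e), e, node(e, 3, c)), Y2), U := node(node(c, 3, 3), node(c, c, node(f(true, e), e, node(e, 3, c))), X2).
Decompose f/2: f(f(3, true), f(node(f(true, e), e, node(e, 3, c)), node(node(c, 3, 3), node(c, c, node(f(true, e), e, node(e, 3, c))), X2))) = Y2,  node(node(f(true, e), e, node(e, 3, c)), e, node(f(true, e), e, node(e, 3, c))) = X2.
Bind Y2 := f(f(3, true), f(node(f(true, e), e, node(e, 3, c)), node(node(c, 3, 3), node(c, c, node(f(true, e), e, node(e, 3, c))), X2))); no other remaining equation mentions Y2. Substituting into the earlier binding gives V := node(f(f(3, true), f(node(f(true, e), e, node(e, 3, c)), node(node(c, 3, 3), node(c, c, node(f(true, e), e, node(e, 3, c))), X2))), node(f(true, e), e, node(e, 3, c)), f(f(3, true), f(node(f(true, e), e, node(e, 3, c)), node(node(c, 3, 3), node(c, c, node(f(true, e), e, node(e, 3, c))), X2)))).
Bind X2 := node(node(f(true, e), e, node(e, 3, c)), e, node(f(true, e), e, node(e, 3, c))). Substituting into the earlier bindings gives V := node(f(f(3, true), f(node(f(true, e), e, node(e, 3, c)), node(node(c, 3, 3), node(c, c, node(f(true, e), e, node(e, 3, c))), node(node(f(true, e), e, node(e, 3, c)), e, node(f(true, e), e, node(e, 3, c)))))), node(f(true, e), e, node(e, 3, c)), f(f(3, true), f(node(f(true, e), e, node(e, 3, c)), node(node(c, 3, 3), node(c, c, node(f(true, e), e, node(e, 3, c))), node(node(f(true, e), e, node(e, 3, c)), e, node(f(true, e), e, node(e, 3, c))))))), U := node(node(c, 3, 3), node(c, c, node(f(true, e), e, node(e, 3, c))), node(node(f(true, e), e, node(e, 3, c)), e, node(f(true, e), e, node(e, 3, c)))), Y2 := f(f(3, true), f(node(f(true, e), e, node(e, 3, c)), node(node(c, 3, 3), node(c, c, node(f(true, e), e, node(e, 3, c))), node(node(f(true, e), e, node(e, 3, c)), e, node(f(true, e), e, node(e, 3, c)))))).
No equations remain and no clash or occurs-check failure arose, so a unifier exists.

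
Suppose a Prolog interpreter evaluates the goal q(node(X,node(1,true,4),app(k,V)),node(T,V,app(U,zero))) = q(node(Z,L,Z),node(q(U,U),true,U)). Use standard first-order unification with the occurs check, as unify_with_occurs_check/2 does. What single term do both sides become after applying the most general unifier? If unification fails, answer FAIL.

Decompose q/2: node(X,node(1,true,4),app(k,V)) = node(Z,L,Z),  node(T,V,app(U,zero)) = node(q(U,U),true,U).
Decompose node/3: X = Z,  node(1,true,4) = L,  app(k,V) = Z.
Bind X := Z; no other remaining equation mentions X.
Bind L := node(1,true,4); no other remaining equation mentions L.
Bind Z := app(k,V); no other remaining equation mentions Z. Substituting into the earlier binding gives X := app(k,V).
Decompose node/3: T = q(U,U),  V = true,  app(U,zero) = U.
Bind T := q(U,U); no other remaining equation mentions T.
Bind V := true; no other remaining equation mentions V. Substituting into the earlier bindings gives X := app(k,true), Z := app(k,true).
Occurs check fails: U occurs in app(U,zero); the equation U = app(U,zero) has no finite solution.

FAIL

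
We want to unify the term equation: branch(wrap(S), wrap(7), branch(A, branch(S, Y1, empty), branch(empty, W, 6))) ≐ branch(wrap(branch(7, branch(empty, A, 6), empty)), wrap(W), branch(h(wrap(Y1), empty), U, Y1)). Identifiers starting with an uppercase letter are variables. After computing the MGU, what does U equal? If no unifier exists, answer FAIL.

branch(branch(7, branch(empty, h(wrap(branch(empty, 7, 6)), empty), 6), empty), branch(empty, 7, 6), empty)

Decompose branch/3: wrap(S) ≐ wrap(branch(7, branch(empty, A, 6), empty)),  wrap(7) ≐ wrap(W),  branch(A, branch(S, Y1, empty), branch(empty, W, 6)) ≐ branch(h(wrap(Y1), empty), U, Y1).
Decompose wrap/1: S ≐ branch(7, branch(empty, A, 6), empty).
Bind S := branch(7, branch(empty, A, 6), empty); substituting into the one remaining equation that mentions S gives: branch(A, branch(branch(7, branch(empty, A, 6), empty), Y1, empty), branch(empty, W, 6)) ≐ branch(h(wrap(Y1), empty), U, Y1).
Decompose wrap/1: 7 ≐ W.
Bind W := 7; substituting into the remaining equation gives: branch(A, branch(branch(7, branch(empty, A, 6), empty), Y1, empty), branch(empty, 7, 6)) ≐ branch(h(wrap(Y1), empty), U, Y1).
Decompose branch/3: A ≐ h(wrap(Y1), empty),  branch(branch(7, branch(empty, A, 6), empty), Y1, empty) ≐ U,  branch(empty, 7, 6) ≐ Y1.
Bind A := h(wrap(Y1), empty); substituting into the one remaining equation that mentions A gives: branch(branch(7, branch(empty, h(wrap(Y1), empty), 6), empty), Y1, empty) ≐ U. Substituting into the earlier binding gives S := branch(7, branch(empty, h(wrap(Y1), empty), 6), empty).
Bind U := branch(branch(7, branch(empty, h(wrap(Y1), empty), 6), empty), Y1, empty); no other remaining equation mentions U.
Bind Y1 := branch(empty, 7, 6). Substituting into the earlier bindings gives S := branch(7, branch(empty, h(wrap(branch(empty, 7, 6)), empty), 6), empty), A := h(wrap(branch(empty, 7, 6)), empty), U := branch(branch(7, branch(empty, h(wrap(branch(empty, 7, 6)), empty), 6), empty), branch(empty, 7, 6), empty).
MGU = { S -> branch(7, branch(empty, h(wrap(branch(empty, 7, 6)), empty), 6), empty), W -> 7, A -> h(wrap(branch(empty, 7, 6)), empty), U -> branch(branch(7, branch(empty, h(wrap(branch(empty, 7, 6)), empty), 6), empty), branch(empty, 7, 6), empty), Y1 -> branch(empty, 7, 6) }, so U -> branch(branch(7, branch(empty, h(wrap(branch(empty, 7, 6)), empty), 6), empty), branch(empty, 7, 6), empty).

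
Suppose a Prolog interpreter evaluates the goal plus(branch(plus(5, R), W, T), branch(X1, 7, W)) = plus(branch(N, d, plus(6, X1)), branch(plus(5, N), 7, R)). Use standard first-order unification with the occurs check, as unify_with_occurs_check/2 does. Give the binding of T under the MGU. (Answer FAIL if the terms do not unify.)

Decompose plus/2: branch(plus(5, R), W, T) = branch(N, d, plus(6, X1)),  branch(X1, 7, W) = branch(plus(5, N), 7, R).
Decompose branch/3: plus(5, R) = N,  W = d,  T = plus(6, X1).
Bind N := plus(5, R); substituting into the one remaining equation that mentions N gives: branch(X1, 7, W) = branch(plus(5, plus(5, R)), 7, R).
Bind W := d; substituting into the one remaining equation that mentions W gives: branch(X1, 7, d) = branch(plus(5, plus(5, R)), 7, R).
Bind T := plus(6, X1); no other remaining equation mentions T.
Decompose branch/3: X1 = plus(5, plus(5, R)),  7 = 7,  d = R.
Bind X1 := plus(5, plus(5, R)); no other remaining equation mentions X1. Substituting into the earlier binding gives T := plus(6, plus(5, plus(5, R))).
Delete trivial equation 7 = 7.
Bind R := d. Substituting into the earlier bindings gives N := plus(5, d), T := plus(6, plus(5, plus(5, d))), X1 := plus(5, plus(5, d)).
MGU = { N = plus(5, d), W = d, T = plus(6, plus(5, plus(5, d))), X1 = plus(5, plus(5, d)), R = d }, so T = plus(6, plus(5, plus(5, d))).

plus(6, plus(5, plus(5, d)))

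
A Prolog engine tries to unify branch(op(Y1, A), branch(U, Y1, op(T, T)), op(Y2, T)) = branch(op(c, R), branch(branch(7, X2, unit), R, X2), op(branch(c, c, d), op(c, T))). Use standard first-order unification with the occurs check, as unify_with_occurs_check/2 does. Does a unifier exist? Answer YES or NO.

NO

Decompose branch/3: op(Y1, A) = op(c, R),  branch(U, Y1, op(T, T)) = branch(branch(7, X2, unit), R, X2),  op(Y2, T) = op(branch(c, c, d), op(c, T)).
Decompose op/2: Y1 = c,  A = R.
Bind Y1 := c; substituting into the one remaining equation that mentions Y1 gives: branch(U, c, op(T, T)) = branch(branch(7, X2, unit), R, X2).
Bind A := R; no other remaining equation mentions A.
Decompose branch/3: U = branch(7, X2, unit),  c = R,  op(T, T) = X2.
Bind U := branch(7, X2, unit); no other remaining equation mentions U.
Bind R := c; no other remaining equation mentions R. Substituting into the earlier binding gives A := c.
Bind X2 := op(T, T); no other remaining equation mentions X2. Substituting into the earlier binding gives U := branch(7, op(T, T), unit).
Decompose op/2: Y2 = branch(c, c, d),  T = op(c, T).
Bind Y2 := branch(c, c, d); no other remaining equation mentions Y2.
Occurs check fails: T occurs in op(c, T); the equation T = op(c, T) has no finite solution.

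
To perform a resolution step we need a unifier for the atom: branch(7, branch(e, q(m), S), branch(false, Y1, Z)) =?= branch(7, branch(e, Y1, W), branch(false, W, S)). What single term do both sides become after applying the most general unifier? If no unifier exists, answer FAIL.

branch(7, branch(e, q(m), q(m)), branch(false, q(m), q(m)))

Decompose branch/3: 7 =?= 7,  branch(e, q(m), S) =?= branch(e, Y1, W),  branch(false, Y1, Z) =?= branch(false, W, S).
Delete trivial equation 7 =?= 7.
Decompose branch/3: e =?= e,  q(m) =?= Y1,  S =?= W.
Delete trivial equation e =?= e.
Bind Y1 := q(m); substituting into the one remaining equation that mentions Y1 gives: branch(false, q(m), Z) =?= branch(false, W, S).
Bind S := W; substituting into the remaining equation gives: branch(false, q(m), Z) =?= branch(false, W, W).
Decompose branch/3: false =?= false,  q(m) =?= W,  Z =?= W.
Delete trivial equation false =?= false.
Bind W := q(m); substituting into the remaining equation gives: Z =?= q(m). Substituting into the earlier binding gives S := q(m).
Bind Z := q(m).
Applying the MGU to either side gives branch(7, branch(e, q(m), q(m)), branch(false, q(m), q(m))).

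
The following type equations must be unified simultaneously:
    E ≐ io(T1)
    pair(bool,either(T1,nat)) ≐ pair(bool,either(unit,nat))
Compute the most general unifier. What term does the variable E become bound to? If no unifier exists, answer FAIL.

Bind E := io(T1); no other remaining equation mentions E.
Decompose pair/2: bool ≐ bool,  either(T1,nat) ≐ either(unit,nat).
Delete trivial equation bool ≐ bool.
Decompose either/2: T1 ≐ unit,  nat ≐ nat.
Bind T1 := unit; no other remaining equation mentions T1. Substituting into the earlier binding gives E := io(unit).
Delete trivial equation nat ≐ nat.
MGU = { E -> io(unit), T1 -> unit }, so E -> io(unit).

io(unit)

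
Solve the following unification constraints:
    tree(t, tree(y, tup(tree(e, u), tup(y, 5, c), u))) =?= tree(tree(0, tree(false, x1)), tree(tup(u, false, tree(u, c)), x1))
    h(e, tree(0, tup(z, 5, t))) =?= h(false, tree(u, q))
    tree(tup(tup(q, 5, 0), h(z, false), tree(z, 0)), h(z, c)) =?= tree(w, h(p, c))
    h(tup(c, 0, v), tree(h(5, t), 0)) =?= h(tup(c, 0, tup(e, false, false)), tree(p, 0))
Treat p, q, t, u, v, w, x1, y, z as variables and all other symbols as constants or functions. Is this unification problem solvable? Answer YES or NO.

Decompose tree/2: t =?= tree(0, tree(false, x1)),  tree(y, tup(tree(e, u), tup(y, 5, c), u)) =?= tree(tup(u, false, tree(u, c)), x1).
Bind t := tree(0, tree(false, x1)); substituting into the 2 remaining equations that mention t gives: h(e, tree(0, tup(z, 5, tree(0, tree(false, x1))))) =?= h(false, tree(u, q)),  h(tup(c, 0, v), tree(h(5, tree(0, tree(false, x1))), 0)) =?= h(tup(c, 0, tup(e, false, false)), tree(p, 0)).
Decompose tree/2: y =?= tup(u, false, tree(u, c)),  tup(tree(e, u), tup(y, 5, c), u) =?= x1.
Bind y := tup(u, false, tree(u, c)); substituting into the one remaining equation that mentions y gives: tup(tree(e, u), tup(tup(u, false, tree(u, c)), 5, c), u) =?= x1.
Bind x1 := tup(tree(e, u), tup(tup(u, false, tree(u, c)), 5, c), u); substituting into the 2 remaining equations that mention x1 gives: h(e, tree(0, tup(z, 5, tree(0, tree(false, tup(tree(e, u), tup(tup(u, false, tree(u, c)), 5, c), u)))))) =?= h(false, tree(u, q)),  h(tup(c, 0, v), tree(h(5, tree(0, tree(false, tup(tree(e, u), tup(tup(u, false, tree(u, c)), 5, c), u)))), 0)) =?= h(tup(c, 0, tup(e, false, false)), tree(p, 0)). Substituting into the earlier binding gives t := tree(0, tree(false, tup(tree(e, u), tup(tup(u, false, tree(u, c)), 5, c), u))).
Decompose h/2: e =?= false,  tree(0, tup(z, 5, tree(0, tree(false, tup(tree(e, u), tup(tup(u, false, tree(u, c)), 5, c), u))))) =?= tree(u, q).
Clash: constants e and false differ; no unifier exists.

NO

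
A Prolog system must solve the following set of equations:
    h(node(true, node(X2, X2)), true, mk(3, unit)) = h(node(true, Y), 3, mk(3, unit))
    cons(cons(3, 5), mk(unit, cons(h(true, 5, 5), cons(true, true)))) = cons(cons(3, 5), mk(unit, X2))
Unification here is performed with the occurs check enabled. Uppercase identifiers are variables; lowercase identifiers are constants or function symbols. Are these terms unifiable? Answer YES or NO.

Decompose h/3: node(true, node(X2, X2)) = node(true, Y),  true = 3,  mk(3, unit) = mk(3, unit).
Decompose node/2: true = true,  node(X2, X2) = Y.
Delete trivial equation true = true.
Bind Y := node(X2, X2); no other remaining equation mentions Y.
Clash: constants true and 3 differ; no unifier exists.

NO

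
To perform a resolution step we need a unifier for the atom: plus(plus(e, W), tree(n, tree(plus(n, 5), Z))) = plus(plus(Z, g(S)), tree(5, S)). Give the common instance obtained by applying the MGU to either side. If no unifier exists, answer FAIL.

FAIL

Decompose plus/2: plus(e, W) = plus(Z, g(S)),  tree(n, tree(plus(n, 5), Z)) = tree(5, S).
Decompose plus/2: e = Z,  W = g(S).
Bind Z := e; substituting into the one remaining equation that mentions Z gives: tree(n, tree(plus(n, 5), e)) = tree(5, S).
Bind W := g(S); no other remaining equation mentions W.
Decompose tree/2: n = 5,  tree(plus(n, 5), e) = S.
Clash: constants n and 5 differ; no unifier exists.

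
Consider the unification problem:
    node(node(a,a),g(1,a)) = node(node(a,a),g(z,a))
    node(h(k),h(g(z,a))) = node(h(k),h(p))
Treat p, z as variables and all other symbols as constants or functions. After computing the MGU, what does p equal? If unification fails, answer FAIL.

Decompose node/2: node(a,a) = node(a,a),  g(1,a) = g(z,a).
Delete trivial equation node(a,a) = node(a,a).
Decompose g/2: 1 = z,  a = a.
Bind z := 1; substituting into the one remaining equation that mentions z gives: node(h(k),h(g(1,a))) = node(h(k),h(p)).
Delete trivial equation a = a.
Decompose node/2: h(k) = h(k),  h(g(1,a)) = h(p).
Delete trivial equation h(k) = h(k).
Decompose h/1: g(1,a) = p.
Bind p := g(1,a).
MGU = { z -> 1, p -> g(1,a) }, so p -> g(1,a).

g(1,a)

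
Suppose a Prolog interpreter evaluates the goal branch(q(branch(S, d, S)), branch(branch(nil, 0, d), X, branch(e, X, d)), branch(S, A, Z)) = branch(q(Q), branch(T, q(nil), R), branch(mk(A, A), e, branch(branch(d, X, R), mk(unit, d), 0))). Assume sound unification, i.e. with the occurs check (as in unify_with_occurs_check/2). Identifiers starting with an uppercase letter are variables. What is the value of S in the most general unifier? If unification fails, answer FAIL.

mk(e, e)

Decompose branch/3: q(branch(S, d, S)) = q(Q),  branch(branch(nil, 0, d), X, branch(e, X, d)) = branch(T, q(nil), R),  branch(S, A, Z) = branch(mk(A, A), e, branch(branch(d, X, R), mk(unit, d), 0)).
Decompose q/1: branch(S, d, S) = Q.
Bind Q := branch(S, d, S); no other remaining equation mentions Q.
Decompose branch/3: branch(nil, 0, d) = T,  X = q(nil),  branch(e, X, d) = R.
Bind T := branch(nil, 0, d); no other remaining equation mentions T.
Bind X := q(nil); substituting into the remaining equations gives: branch(e, q(nil), d) = R,  branch(S, A, Z) = branch(mk(A, A), e, branch(branch(d, q(nil), R), mk(unit, d), 0)).
Bind R := branch(e, q(nil), d); substituting into the remaining equation gives: branch(S, A, Z) = branch(mk(A, A), e, branch(branch(d, q(nil), branch(e, q(nil), d)), mk(unit, d), 0)).
Decompose branch/3: S = mk(A, A),  A = e,  Z = branch(branch(d, q(nil), branch(e, q(nil), d)), mk(unit, d), 0).
Bind S := mk(A, A); no other remaining equation mentions S. Substituting into the earlier binding gives Q := branch(mk(A, A), d, mk(A, A)).
Bind A := e; no other remaining equation mentions A. Substituting into the earlier bindings gives Q := branch(mk(e, e), d, mk(e, e)), S := mk(e, e).
Bind Z := branch(branch(d, q(nil), branch(e, q(nil), d)), mk(unit, d), 0).
MGU = { Q -> branch(mk(e, e), d, mk(e, e)), T -> branch(nil, 0, d), X -> q(nil), R -> branch(e, q(nil), d), S -> mk(e, e), A -> e, Z -> branch(branch(d, q(nil), branch(e, q(nil), d)), mk(unit, d), 0) }, so S -> mk(e, e).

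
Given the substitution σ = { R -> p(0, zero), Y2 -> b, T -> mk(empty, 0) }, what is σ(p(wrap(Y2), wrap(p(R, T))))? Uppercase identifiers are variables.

p(wrap(b), wrap(p(p(0, zero), mk(empty, 0))))

Replace each occurrence of R with p(0, zero).
Replace each occurrence of Y2 with b.
Replace each occurrence of T with mk(empty, 0).
Result: p(wrap(b), wrap(p(p(0, zero), mk(empty, 0)))).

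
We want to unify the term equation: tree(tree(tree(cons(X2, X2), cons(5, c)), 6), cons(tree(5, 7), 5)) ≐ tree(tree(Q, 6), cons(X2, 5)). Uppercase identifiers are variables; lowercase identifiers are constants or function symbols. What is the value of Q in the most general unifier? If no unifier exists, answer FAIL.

tree(cons(tree(5, 7), tree(5, 7)), cons(5, c))

Decompose tree/2: tree(tree(cons(X2, X2), cons(5, c)), 6) ≐ tree(Q, 6),  cons(tree(5, 7), 5) ≐ cons(X2, 5).
Decompose tree/2: tree(cons(X2, X2), cons(5, c)) ≐ Q,  6 ≐ 6.
Bind Q := tree(cons(X2, X2), cons(5, c)); no other remaining equation mentions Q.
Delete trivial equation 6 ≐ 6.
Decompose cons/2: tree(5, 7) ≐ X2,  5 ≐ 5.
Bind X2 := tree(5, 7); no other remaining equation mentions X2. Substituting into the earlier binding gives Q := tree(cons(tree(5, 7), tree(5, 7)), cons(5, c)).
Delete trivial equation 5 ≐ 5.
MGU = { Q -> tree(cons(tree(5, 7), tree(5, 7)), cons(5, c)), X2 -> tree(5, 7) }, so Q -> tree(cons(tree(5, 7), tree(5, 7)), cons(5, c)).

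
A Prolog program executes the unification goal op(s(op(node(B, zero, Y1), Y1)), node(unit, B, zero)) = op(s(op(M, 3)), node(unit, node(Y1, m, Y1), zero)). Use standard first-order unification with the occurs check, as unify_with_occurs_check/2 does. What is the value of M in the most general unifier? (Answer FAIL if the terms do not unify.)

Decompose op/2: s(op(node(B, zero, Y1), Y1)) = s(op(M, 3)),  node(unit, B, zero) = node(unit, node(Y1, m, Y1), zero).
Decompose s/1: op(node(B, zero, Y1), Y1) = op(M, 3).
Decompose op/2: node(B, zero, Y1) = M,  Y1 = 3.
Bind M := node(B, zero, Y1); no other remaining equation mentions M.
Bind Y1 := 3; substituting into the remaining equation gives: node(unit, B, zero) = node(unit, node(3, m, 3), zero). Substituting into the earlier binding gives M := node(B, zero, 3).
Decompose node/3: unit = unit,  B = node(3, m, 3),  zero = zero.
Delete trivial equation unit = unit.
Bind B := node(3, m, 3); no other remaining equation mentions B. Substituting into the earlier binding gives M := node(node(3, m, 3), zero, 3).
Delete trivial equation zero = zero.
MGU = { M ↦ node(node(3, m, 3), zero, 3), Y1 ↦ 3, B ↦ node(3, m, 3) }, so M ↦ node(node(3, m, 3), zero, 3).

node(node(3, m, 3), zero, 3)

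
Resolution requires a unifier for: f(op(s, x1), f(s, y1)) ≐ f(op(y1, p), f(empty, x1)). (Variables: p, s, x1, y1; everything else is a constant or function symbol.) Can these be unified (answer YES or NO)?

Decompose f/2: op(s, x1) ≐ op(y1, p),  f(s, y1) ≐ f(empty, x1).
Decompose op/2: s ≐ y1,  x1 ≐ p.
Bind s := y1; substituting into the one remaining equation that mentions s gives: f(y1, y1) ≐ f(empty, x1).
Bind x1 := p; substituting into the remaining equation gives: f(y1, y1) ≐ f(empty, p).
Decompose f/2: y1 ≐ empty,  y1 ≐ p.
Bind y1 := empty; substituting into the remaining equation gives: empty ≐ p. Substituting into the earlier binding gives s := empty.
Bind p := empty. Substituting into the earlier binding gives x1 := empty.
No equations remain and no clash or occurs-check failure arose, so a unifier exists.

YES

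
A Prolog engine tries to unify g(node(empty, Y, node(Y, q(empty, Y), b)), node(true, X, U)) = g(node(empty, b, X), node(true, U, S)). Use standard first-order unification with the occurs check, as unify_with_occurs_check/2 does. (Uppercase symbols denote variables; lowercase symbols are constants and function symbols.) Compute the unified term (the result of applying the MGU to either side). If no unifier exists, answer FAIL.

g(node(empty, b, node(b, q(empty, b), b)), node(true, node(b, q(empty, b), b), node(b, q(empty, b), b)))

Decompose g/2: node(empty, Y, node(Y, q(empty, Y), b)) = node(empty, b, X),  node(true, X, U) = node(true, U, S).
Decompose node/3: empty = empty,  Y = b,  node(Y, q(empty, Y), b) = X.
Delete trivial equation empty = empty.
Bind Y := b; substituting into the one remaining equation that mentions Y gives: node(b, q(empty, b), b) = X.
Bind X := node(b, q(empty, b), b); substituting into the remaining equation gives: node(true, node(b, q(empty, b), b), U) = node(true, U, S).
Decompose node/3: true = true,  node(b, q(empty, b), b) = U,  U = S.
Delete trivial equation true = true.
Bind U := node(b, q(empty, b), b); substituting into the remaining equation gives: node(b, q(empty, b), b) = S.
Bind S := node(b, q(empty, b), b).
Applying the MGU to either side gives g(node(empty, b, node(b, q(empty, b), b)), node(true, node(b, q(empty, b), b), node(b, q(empty, b), b))).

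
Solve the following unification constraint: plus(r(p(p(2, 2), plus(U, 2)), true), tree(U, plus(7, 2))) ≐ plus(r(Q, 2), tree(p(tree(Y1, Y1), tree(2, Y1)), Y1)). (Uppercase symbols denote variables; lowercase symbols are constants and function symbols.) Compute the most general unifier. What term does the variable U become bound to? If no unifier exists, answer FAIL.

FAIL

Decompose plus/2: r(p(p(2, 2), plus(U, 2)), true) ≐ r(Q, 2),  tree(U, plus(7, 2)) ≐ tree(p(tree(Y1, Y1), tree(2, Y1)), Y1).
Decompose r/2: p(p(2, 2), plus(U, 2)) ≐ Q,  true ≐ 2.
Bind Q := p(p(2, 2), plus(U, 2)); no other remaining equation mentions Q.
Clash: constants true and 2 differ; no unifier exists.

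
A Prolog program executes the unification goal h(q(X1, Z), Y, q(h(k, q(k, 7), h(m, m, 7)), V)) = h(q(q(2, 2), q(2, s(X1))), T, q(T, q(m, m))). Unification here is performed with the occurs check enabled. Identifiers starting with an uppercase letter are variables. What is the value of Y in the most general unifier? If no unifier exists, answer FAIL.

h(k, q(k, 7), h(m, m, 7))

Decompose h/3: q(X1, Z) = q(q(2, 2), q(2, s(X1))),  Y = T,  q(h(k, q(k, 7), h(m, m, 7)), V) = q(T, q(m, m)).
Decompose q/2: X1 = q(2, 2),  Z = q(2, s(X1)).
Bind X1 := q(2, 2); substituting into the one remaining equation that mentions X1 gives: Z = q(2, s(q(2, 2))).
Bind Z := q(2, s(q(2, 2))); no other remaining equation mentions Z.
Bind Y := T; no other remaining equation mentions Y.
Decompose q/2: h(k, q(k, 7), h(m, m, 7)) = T,  V = q(m, m).
Bind T := h(k, q(k, 7), h(m, m, 7)); no other remaining equation mentions T. Substituting into the earlier binding gives Y := h(k, q(k, 7), h(m, m, 7)).
Bind V := q(m, m).
MGU = { X1 ↦ q(2, 2), Z ↦ q(2, s(q(2, 2))), Y ↦ h(k, q(k, 7), h(m, m, 7)), T ↦ h(k, q(k, 7), h(m, m, 7)), V ↦ q(m, m) }, so Y ↦ h(k, q(k, 7), h(m, m, 7)).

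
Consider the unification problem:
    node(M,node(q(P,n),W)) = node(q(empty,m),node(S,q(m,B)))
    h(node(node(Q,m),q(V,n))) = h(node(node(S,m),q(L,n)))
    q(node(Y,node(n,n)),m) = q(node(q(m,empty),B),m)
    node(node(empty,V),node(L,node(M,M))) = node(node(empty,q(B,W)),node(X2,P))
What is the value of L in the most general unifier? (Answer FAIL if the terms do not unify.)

q(node(n,n),q(m,node(n,n)))

Decompose node/2: M = q(empty,m),  node(q(P,n),W) = node(S,q(m,B)).
Bind M := q(empty,m); substituting into the one remaining equation that mentions M gives: node(node(empty,V),node(L,node(q(empty,m),q(empty,m)))) = node(node(empty,q(B,W)),node(X2,P)).
Decompose node/2: q(P,n) = S,  W = q(m,B).
Bind S := q(P,n); substituting into the one remaining equation that mentions S gives: h(node(node(Q,m),q(V,n))) = h(node(node(q(P,n),m),q(L,n))).
Bind W := q(m,B); substituting into the one remaining equation that mentions W gives: node(node(empty,V),node(L,node(q(empty,m),q(empty,m)))) = node(node(empty,q(B,q(m,B))),node(X2,P)).
Decompose h/1: node(node(Q,m),q(V,n)) = node(node(q(P,n),m),q(L,n)).
Decompose node/2: node(Q,m) = node(q(P,n),m),  q(V,n) = q(L,n).
Decompose node/2: Q = q(P,n),  m = m.
Bind Q := q(P,n); no other remaining equation mentions Q.
Delete trivial equation m = m.
Decompose q/2: V = L,  n = n.
Bind V := L; substituting into the one remaining equation that mentions V gives: node(node(empty,L),node(L,node(q(empty,m),q(empty,m)))) = node(node(empty,q(B,q(m,B))),node(X2,P)).
Delete trivial equation n = n.
Decompose q/2: node(Y,node(n,n)) = node(q(m,empty),B),  m = m.
Decompose node/2: Y = q(m,empty),  node(n,n) = B.
Bind Y := q(m,empty); no other remaining equation mentions Y.
Bind B := node(n,n); substituting into the one remaining equation that mentions B gives: node(node(empty,L),node(L,node(q(empty,m),q(empty,m)))) = node(node(empty,q(node(n,n),q(m,node(n,n)))),node(X2,P)). Substituting into the earlier binding gives W := q(m,node(n,n)).
Delete trivial equation m = m.
Decompose node/2: node(empty,L) = node(empty,q(node(n,n),q(m,node(n,n)))),  node(L,node(q(empty,m),q(empty,m))) = node(X2,P).
Decompose node/2: empty = empty,  L = q(node(n,n),q(m,node(n,n))).
Delete trivial equation empty = empty.
Bind L := q(node(n,n),q(m,node(n,n))); substituting into the remaining equation gives: node(q(node(n,n),q(m,node(n,n))),node(q(empty,m),q(empty,m))) = node(X2,P). Substituting into the earlier binding gives V := q(node(n,n),q(m,node(n,n))).
Decompose node/2: q(node(n,n),q(m,node(n,n))) = X2,  node(q(empty,m),q(empty,m)) = P.
Bind X2 := q(node(n,n),q(m,node(n,n))); no other remaining equation mentions X2.
Bind P := node(q(empty,m),q(empty,m)). Substituting into the earlier bindings gives S := q(node(q(empty,m),q(empty,m)),n), Q := q(node(q(empty,m),q(empty,m)),n).
MGU = { M ↦ q(empty,m), S ↦ q(node(q(empty,m),q(empty,m)),n), W ↦ q(m,node(n,n)), Q ↦ q(node(q(empty,m),q(empty,m)),n), V ↦ q(node(n,n),q(m,node(n,n))), Y ↦ q(m,empty), B ↦ node(n,n), L ↦ q(node(n,n),q(m,node(n,n))), X2 ↦ q(node(n,n),q(m,node(n,n))), P ↦ node(q(empty,m),q(empty,m)) }, so L ↦ q(node(n,n),q(m,node(n,n))).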